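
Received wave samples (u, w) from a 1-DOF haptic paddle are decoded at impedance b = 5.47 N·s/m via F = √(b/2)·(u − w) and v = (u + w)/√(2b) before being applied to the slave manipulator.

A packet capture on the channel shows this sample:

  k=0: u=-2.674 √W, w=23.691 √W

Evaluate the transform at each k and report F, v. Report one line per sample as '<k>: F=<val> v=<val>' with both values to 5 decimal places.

0: F=-43.60200 v=6.35422

k=0: u−w=-26.36500, u+w=21.01700; √(b/2)=1.65378, √(2b)=3.30757; F=1.65378×(-26.365)=-43.60200, v=21.01700/3.30757=6.35422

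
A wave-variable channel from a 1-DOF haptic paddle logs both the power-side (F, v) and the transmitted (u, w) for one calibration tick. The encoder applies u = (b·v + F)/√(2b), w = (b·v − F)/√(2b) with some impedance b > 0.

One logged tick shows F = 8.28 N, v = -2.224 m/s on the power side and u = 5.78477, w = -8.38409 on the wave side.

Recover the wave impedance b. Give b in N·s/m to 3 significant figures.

b = 0.683 N·s/m

u + w = -2.5993;  u + w = √(2b)·v, so √(2b) = -2.5993/(-2.224) = 1.1688.
b = (√(2b))²/2 = 1.3660/2 = 0.6830.
(Check via u − w = 2F/√(2b): u − w = 14.1689, 2F/√(2b) = 14.1689.)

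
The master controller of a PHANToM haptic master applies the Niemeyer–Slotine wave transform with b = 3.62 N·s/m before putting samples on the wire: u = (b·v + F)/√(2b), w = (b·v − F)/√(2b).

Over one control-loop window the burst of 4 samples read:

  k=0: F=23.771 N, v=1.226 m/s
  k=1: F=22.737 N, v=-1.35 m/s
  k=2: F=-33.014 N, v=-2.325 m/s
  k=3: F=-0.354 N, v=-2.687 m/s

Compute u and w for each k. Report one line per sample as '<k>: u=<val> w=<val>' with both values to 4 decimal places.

k=0: b·v=3.62×1.226=4.4381; √(2b)=2.6907; u=(4.4381+23.771)/2.6907=10.4838, w=(4.4381−23.771)/2.6907=-7.1850
k=1: b·v=3.62×(-1.35)=-4.8870; √(2b)=2.6907; u=(-4.8870+22.737)/2.6907=6.6339, w=(-4.8870−22.737)/2.6907=-10.2664
k=2: b·v=3.62×(-2.325)=-8.4165; √(2b)=2.6907; u=(-8.4165+(-33.014))/2.6907=-15.3975, w=(-8.4165−(-33.014))/2.6907=9.1416
k=3: b·v=3.62×(-2.687)=-9.7269; √(2b)=2.6907; u=(-9.7269+(-0.354))/2.6907=-3.7466, w=(-9.7269−(-0.354))/2.6907=-3.4834

0: u=10.4838 w=-7.1850
1: u=6.6339 w=-10.2664
2: u=-15.3975 w=9.1416
3: u=-3.7466 w=-3.4834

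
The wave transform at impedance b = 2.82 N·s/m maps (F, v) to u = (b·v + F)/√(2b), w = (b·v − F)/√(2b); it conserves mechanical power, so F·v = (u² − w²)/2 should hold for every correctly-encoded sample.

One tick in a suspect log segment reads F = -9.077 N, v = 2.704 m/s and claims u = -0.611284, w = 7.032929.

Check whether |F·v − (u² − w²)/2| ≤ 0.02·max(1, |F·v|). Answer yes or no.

F·v = (-9.077)×2.704 = -24.544208 W.
(u² − w²)/2 = (0.373668 − 49.462090)/2 = -24.544211 W.
|Δ| = 0.000003;  2% of max(1, |F·v|) = 0.490884.

yes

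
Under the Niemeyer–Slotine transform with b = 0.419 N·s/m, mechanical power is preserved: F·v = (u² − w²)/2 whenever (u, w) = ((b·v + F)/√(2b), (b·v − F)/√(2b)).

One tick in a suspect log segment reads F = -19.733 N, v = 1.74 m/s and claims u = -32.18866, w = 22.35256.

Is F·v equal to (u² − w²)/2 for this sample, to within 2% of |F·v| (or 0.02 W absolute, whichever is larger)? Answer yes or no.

F·v = (-19.733)×1.74 = -34.3354 W.
(u² − w²)/2 = (1036.1098 − 499.6369)/2 = 268.2364 W.
|Δ| = 302.5719;  2% of max(1, |F·v|) = 0.6867.

no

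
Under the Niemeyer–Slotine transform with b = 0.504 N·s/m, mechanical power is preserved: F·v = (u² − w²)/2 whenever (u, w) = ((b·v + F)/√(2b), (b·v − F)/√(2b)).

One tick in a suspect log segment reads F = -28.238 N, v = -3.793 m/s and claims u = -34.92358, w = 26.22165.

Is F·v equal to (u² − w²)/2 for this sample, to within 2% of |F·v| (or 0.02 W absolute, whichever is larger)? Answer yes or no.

no

F·v = (-28.238)×(-3.793) = 107.10673 W.
(u² − w²)/2 = (1219.65644 − 687.57493)/2 = 266.04076 W.
|Δ| = 158.93402;  2% of max(1, |F·v|) = 2.14213.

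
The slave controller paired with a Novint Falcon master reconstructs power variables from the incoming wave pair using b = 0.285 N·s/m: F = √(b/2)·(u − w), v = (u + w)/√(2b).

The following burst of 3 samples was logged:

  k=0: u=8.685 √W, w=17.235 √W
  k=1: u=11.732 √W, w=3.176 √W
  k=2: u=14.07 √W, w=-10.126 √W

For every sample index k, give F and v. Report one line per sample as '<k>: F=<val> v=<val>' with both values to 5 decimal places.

k=0: u−w=-8.55000, u+w=25.92000; √(b/2)=0.37749, √(2b)=0.75498; F=0.37749×(-8.55)=-3.22755, v=25.92000/0.75498=34.33188
k=1: u−w=8.55600, u+w=14.90800; √(b/2)=0.37749, √(2b)=0.75498; F=0.37749×8.556=3.22982, v=14.90800/0.75498=19.74613
k=2: u−w=24.19600, u+w=3.94400; √(b/2)=0.37749, √(2b)=0.75498; F=0.37749×24.196=9.13379, v=3.94400/0.75498=5.22396

0: F=-3.22755 v=34.33188
1: F=3.22982 v=19.74613
2: F=9.13379 v=5.22396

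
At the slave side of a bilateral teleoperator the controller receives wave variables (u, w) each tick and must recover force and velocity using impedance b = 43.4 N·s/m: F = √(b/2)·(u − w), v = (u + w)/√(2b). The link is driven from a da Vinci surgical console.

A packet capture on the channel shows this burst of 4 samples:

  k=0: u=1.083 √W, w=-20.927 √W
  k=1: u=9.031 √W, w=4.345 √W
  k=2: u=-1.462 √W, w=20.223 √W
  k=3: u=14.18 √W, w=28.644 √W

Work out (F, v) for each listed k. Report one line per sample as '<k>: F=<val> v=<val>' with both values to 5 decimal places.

k=0: u−w=22.01000, u+w=-19.84400; √(b/2)=4.65833, √(2b)=9.31665; F=4.65833×22.01=102.52975, v=-19.84400/9.31665=-2.12995
k=1: u−w=4.68600, u+w=13.37600; √(b/2)=4.65833, √(2b)=9.31665; F=4.65833×4.686=21.82892, v=13.37600/9.31665=1.43571
k=2: u−w=-21.68500, u+w=18.76100; √(b/2)=4.65833, √(2b)=9.31665; F=4.65833×(-21.685)=-101.01580, v=18.76100/9.31665=2.01371
k=3: u−w=-14.46400, u+w=42.82400; √(b/2)=4.65833, √(2b)=9.31665; F=4.65833×(-14.464)=-67.37803, v=42.82400/9.31665=4.59650

0: F=102.52975 v=-2.12995
1: F=21.82892 v=1.43571
2: F=-101.01580 v=2.01371
3: F=-67.37803 v=4.59650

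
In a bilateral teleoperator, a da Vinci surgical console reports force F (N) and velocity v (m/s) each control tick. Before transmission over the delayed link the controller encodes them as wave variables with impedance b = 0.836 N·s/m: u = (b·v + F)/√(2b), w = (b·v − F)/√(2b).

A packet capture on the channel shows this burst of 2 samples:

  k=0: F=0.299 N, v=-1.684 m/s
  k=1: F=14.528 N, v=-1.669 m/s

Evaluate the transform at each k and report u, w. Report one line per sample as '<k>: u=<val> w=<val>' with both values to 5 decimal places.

k=0: b·v=0.836×(-1.684)=-1.40782; √(2b)=1.29306; u=(-1.40782+0.299)/1.29306=-0.85752, w=(-1.40782−0.299)/1.29306=-1.31999
k=1: b·v=0.836×(-1.669)=-1.39528; √(2b)=1.29306; u=(-1.39528+14.528)/1.29306=10.15632, w=(-1.39528−14.528)/1.29306=-12.31444

0: u=-0.85752 w=-1.31999
1: u=10.15632 w=-12.31444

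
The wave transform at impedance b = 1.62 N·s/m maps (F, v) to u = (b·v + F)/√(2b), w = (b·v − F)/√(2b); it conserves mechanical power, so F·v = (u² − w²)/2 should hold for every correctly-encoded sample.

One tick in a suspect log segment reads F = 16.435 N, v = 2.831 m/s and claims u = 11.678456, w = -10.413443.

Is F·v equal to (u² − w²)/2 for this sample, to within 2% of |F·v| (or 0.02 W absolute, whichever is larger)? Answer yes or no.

F·v = 16.435×2.831 = 46.527485 W.
(u² − w²)/2 = (136.386335 − 108.439795)/2 = 13.973270 W.
|Δ| = 32.554215;  2% of max(1, |F·v|) = 0.930550.

no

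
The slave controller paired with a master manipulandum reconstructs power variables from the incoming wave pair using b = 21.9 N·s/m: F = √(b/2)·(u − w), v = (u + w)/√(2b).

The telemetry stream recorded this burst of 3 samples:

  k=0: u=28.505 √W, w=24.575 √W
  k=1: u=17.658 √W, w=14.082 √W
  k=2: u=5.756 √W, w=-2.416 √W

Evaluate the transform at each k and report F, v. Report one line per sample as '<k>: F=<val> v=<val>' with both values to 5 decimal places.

0: F=13.00468 v=8.02036
1: F=11.83326 v=4.79590
2: F=27.04179 v=0.50467

k=0: u−w=3.93000, u+w=53.08000; √(b/2)=3.30908, √(2b)=6.61816; F=3.30908×3.93=13.00468, v=53.08000/6.61816=8.02036
k=1: u−w=3.57600, u+w=31.74000; √(b/2)=3.30908, √(2b)=6.61816; F=3.30908×3.576=11.83326, v=31.74000/6.61816=4.79590
k=2: u−w=8.17200, u+w=3.34000; √(b/2)=3.30908, √(2b)=6.61816; F=3.30908×8.172=27.04179, v=3.34000/6.61816=0.50467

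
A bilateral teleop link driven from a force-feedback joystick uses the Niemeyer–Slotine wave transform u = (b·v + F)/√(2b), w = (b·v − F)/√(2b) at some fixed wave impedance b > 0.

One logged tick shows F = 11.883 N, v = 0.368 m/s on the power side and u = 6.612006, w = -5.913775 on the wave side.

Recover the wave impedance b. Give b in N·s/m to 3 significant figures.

u + w = 0.698231;  u + w = √(2b)·v, so √(2b) = 0.698231/0.368 = 1.897367.
b = (√(2b))²/2 = 3.600001/2 = 1.800000.
(Check via u − w = 2F/√(2b): u − w = 12.525781, 2F/√(2b) = 12.525780.)

b = 1.8 N·s/m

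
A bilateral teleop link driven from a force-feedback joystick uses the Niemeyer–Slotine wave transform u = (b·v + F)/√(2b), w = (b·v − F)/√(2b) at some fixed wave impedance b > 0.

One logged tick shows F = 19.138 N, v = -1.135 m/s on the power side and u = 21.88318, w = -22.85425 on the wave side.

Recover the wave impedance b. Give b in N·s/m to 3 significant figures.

b = 0.366 N·s/m

u + w = -0.9711;  u + w = √(2b)·v, so √(2b) = -0.9711/(-1.135) = 0.8556.
b = (√(2b))²/2 = 0.7320/2 = 0.3660.
(Check via u − w = 2F/√(2b): u − w = 44.7374, 2F/√(2b) = 44.7375.)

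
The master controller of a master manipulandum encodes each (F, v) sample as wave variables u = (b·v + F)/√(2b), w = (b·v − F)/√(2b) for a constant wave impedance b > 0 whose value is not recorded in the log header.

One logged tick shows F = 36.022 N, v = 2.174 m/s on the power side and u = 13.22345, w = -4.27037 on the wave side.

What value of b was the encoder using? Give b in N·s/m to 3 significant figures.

u + w = 8.9531;  u + w = √(2b)·v, so √(2b) = 8.9531/2.174 = 4.1183.
b = (√(2b))²/2 = 16.9600/2 = 8.4800.
(Check via u − w = 2F/√(2b): u − w = 17.4938, 2F/√(2b) = 17.4938.)

b = 8.48 N·s/m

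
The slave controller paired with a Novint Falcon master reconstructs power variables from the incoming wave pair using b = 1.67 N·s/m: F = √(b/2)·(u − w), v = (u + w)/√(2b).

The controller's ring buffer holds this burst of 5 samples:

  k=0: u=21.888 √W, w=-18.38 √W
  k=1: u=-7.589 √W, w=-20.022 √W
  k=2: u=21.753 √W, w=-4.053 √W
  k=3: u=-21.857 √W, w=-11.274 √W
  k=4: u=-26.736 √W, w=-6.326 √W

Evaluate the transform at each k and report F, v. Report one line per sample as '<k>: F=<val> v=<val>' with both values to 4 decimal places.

0: F=36.7962 v=1.9195
1: F=11.3611 v=-15.1081
2: F=23.5811 v=9.6850
3: F=-9.6706 v=-18.1285
4: F=-18.6503 v=-18.0907

k=0: u−w=40.2680, u+w=3.5080; √(b/2)=0.9138, √(2b)=1.8276; F=0.9138×40.268=36.7962, v=3.5080/1.8276=1.9195
k=1: u−w=12.4330, u+w=-27.6110; √(b/2)=0.9138, √(2b)=1.8276; F=0.9138×12.433=11.3611, v=-27.6110/1.8276=-15.1081
k=2: u−w=25.8060, u+w=17.7000; √(b/2)=0.9138, √(2b)=1.8276; F=0.9138×25.806=23.5811, v=17.7000/1.8276=9.6850
k=3: u−w=-10.5830, u+w=-33.1310; √(b/2)=0.9138, √(2b)=1.8276; F=0.9138×(-10.583)=-9.6706, v=-33.1310/1.8276=-18.1285
k=4: u−w=-20.4100, u+w=-33.0620; √(b/2)=0.9138, √(2b)=1.8276; F=0.9138×(-20.41)=-18.6503, v=-33.0620/1.8276=-18.0907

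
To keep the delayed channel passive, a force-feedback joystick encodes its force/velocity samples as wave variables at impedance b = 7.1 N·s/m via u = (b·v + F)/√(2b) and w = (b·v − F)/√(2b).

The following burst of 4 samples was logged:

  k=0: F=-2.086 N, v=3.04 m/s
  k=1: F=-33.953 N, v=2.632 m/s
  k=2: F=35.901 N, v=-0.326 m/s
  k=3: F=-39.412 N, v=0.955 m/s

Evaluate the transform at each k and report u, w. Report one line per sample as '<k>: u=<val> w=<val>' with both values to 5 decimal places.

0: u=5.17423 w=6.28137
1: u=-4.05112 w=13.96926
2: u=8.91291 w=-10.14137
3: u=-8.65950 w=12.25822

k=0: b·v=7.1×3.04=21.58400; √(2b)=3.76829; u=(21.58400+(-2.086))/3.76829=5.17423, w=(21.58400−(-2.086))/3.76829=6.28137
k=1: b·v=7.1×2.632=18.68720; √(2b)=3.76829; u=(18.68720+(-33.953))/3.76829=-4.05112, w=(18.68720−(-33.953))/3.76829=13.96926
k=2: b·v=7.1×(-0.326)=-2.31460; √(2b)=3.76829; u=(-2.31460+35.901)/3.76829=8.91291, w=(-2.31460−35.901)/3.76829=-10.14137
k=3: b·v=7.1×0.955=6.78050; √(2b)=3.76829; u=(6.78050+(-39.412))/3.76829=-8.65950, w=(6.78050−(-39.412))/3.76829=12.25822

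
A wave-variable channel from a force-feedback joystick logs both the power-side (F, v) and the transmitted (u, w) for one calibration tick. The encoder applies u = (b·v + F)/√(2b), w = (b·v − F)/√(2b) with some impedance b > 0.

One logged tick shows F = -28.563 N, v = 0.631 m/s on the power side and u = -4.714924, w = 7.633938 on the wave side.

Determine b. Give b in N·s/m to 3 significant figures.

b = 10.7 N·s/m

u + w = 2.919014;  u + w = √(2b)·v, so √(2b) = 2.919014/0.631 = 4.626013.
b = (√(2b))²/2 = 21.399993/2 = 10.699997.
(Check via u − w = 2F/√(2b): u − w = -12.348862, 2F/√(2b) = -12.348864.)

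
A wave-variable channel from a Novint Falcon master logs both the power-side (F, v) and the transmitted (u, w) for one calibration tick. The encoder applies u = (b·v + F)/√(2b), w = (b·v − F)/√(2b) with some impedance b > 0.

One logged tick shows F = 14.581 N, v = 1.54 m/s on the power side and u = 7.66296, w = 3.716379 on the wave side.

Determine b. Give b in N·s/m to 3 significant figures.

u + w = 11.379339;  u + w = √(2b)·v, so √(2b) = 11.379339/1.54 = 7.389181.
b = (√(2b))²/2 = 54.599998/2 = 27.299999.
(Check via u − w = 2F/√(2b): u − w = 3.946581, 2F/√(2b) = 3.946581.)

b = 27.3 N·s/m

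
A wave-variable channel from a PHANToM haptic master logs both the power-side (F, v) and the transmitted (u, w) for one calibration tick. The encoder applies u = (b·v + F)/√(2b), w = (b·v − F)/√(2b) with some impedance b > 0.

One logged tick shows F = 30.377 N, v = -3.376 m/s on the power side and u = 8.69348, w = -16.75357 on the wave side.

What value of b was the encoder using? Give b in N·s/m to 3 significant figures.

u + w = -8.0601;  u + w = √(2b)·v, so √(2b) = -8.0601/(-3.376) = 2.3875.
b = (√(2b))²/2 = 5.7000/2 = 2.8500.
(Check via u − w = 2F/√(2b): u − w = 25.4470, 2F/√(2b) = 25.4470.)

b = 2.85 N·s/m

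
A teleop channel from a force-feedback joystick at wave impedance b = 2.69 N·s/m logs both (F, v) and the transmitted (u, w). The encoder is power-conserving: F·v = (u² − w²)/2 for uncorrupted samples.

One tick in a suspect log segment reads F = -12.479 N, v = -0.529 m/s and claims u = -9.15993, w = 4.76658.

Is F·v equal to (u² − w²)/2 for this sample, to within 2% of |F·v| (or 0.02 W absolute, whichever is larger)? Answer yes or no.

no

F·v = (-12.479)×(-0.529) = 6.6014 W.
(u² − w²)/2 = (83.9043 − 22.7203)/2 = 30.5920 W.
|Δ| = 23.9906;  2% of max(1, |F·v|) = 0.1320.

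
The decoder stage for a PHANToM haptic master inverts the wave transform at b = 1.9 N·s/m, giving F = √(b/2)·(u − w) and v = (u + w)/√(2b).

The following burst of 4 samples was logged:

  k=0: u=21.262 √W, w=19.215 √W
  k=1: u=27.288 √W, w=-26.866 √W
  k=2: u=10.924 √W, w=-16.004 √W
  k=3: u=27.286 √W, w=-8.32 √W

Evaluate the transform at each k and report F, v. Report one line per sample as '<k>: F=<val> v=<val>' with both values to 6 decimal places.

0: F=1.995169 v=20.764263
1: F=52.782790 v=0.216481
2: F=26.246168 v=-2.605985
3: F=34.704436 v=9.729353

k=0: u−w=2.047000, u+w=40.477000; √(b/2)=0.974679, √(2b)=1.949359; F=0.974679×2.047=1.995169, v=40.477000/1.949359=20.764263
k=1: u−w=54.154000, u+w=0.422000; √(b/2)=0.974679, √(2b)=1.949359; F=0.974679×54.154=52.782790, v=0.422000/1.949359=0.216481
k=2: u−w=26.928000, u+w=-5.080000; √(b/2)=0.974679, √(2b)=1.949359; F=0.974679×26.928=26.246168, v=-5.080000/1.949359=-2.605985
k=3: u−w=35.606000, u+w=18.966000; √(b/2)=0.974679, √(2b)=1.949359; F=0.974679×35.606=34.704436, v=18.966000/1.949359=9.729353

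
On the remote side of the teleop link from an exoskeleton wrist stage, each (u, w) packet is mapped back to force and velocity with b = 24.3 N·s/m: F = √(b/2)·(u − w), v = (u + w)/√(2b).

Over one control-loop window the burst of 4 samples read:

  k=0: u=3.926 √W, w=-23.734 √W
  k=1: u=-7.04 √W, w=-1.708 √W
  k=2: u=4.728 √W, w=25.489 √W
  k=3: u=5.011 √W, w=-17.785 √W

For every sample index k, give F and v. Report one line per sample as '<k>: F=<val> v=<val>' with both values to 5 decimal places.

k=0: u−w=27.66000, u+w=-19.80800; √(b/2)=3.48569, √(2b)=6.97137; F=3.48569×27.66=96.41405, v=-19.80800/6.97137=-2.84134
k=1: u−w=-5.33200, u+w=-8.74800; √(b/2)=3.48569, √(2b)=6.97137; F=3.48569×(-5.332)=-18.58567, v=-8.74800/6.97137=-1.25485
k=2: u−w=-20.76100, u+w=30.21700; √(b/2)=3.48569, √(2b)=6.97137; F=3.48569×(-20.761)=-72.36631, v=30.21700/6.97137=4.33444
k=3: u−w=22.79600, u+w=-12.77400; √(b/2)=3.48569, √(2b)=6.97137; F=3.48569×22.796=79.45968, v=-12.77400/6.97137=-1.83235

0: F=96.41405 v=-2.84134
1: F=-18.58567 v=-1.25485
2: F=-72.36631 v=4.33444
3: F=79.45968 v=-1.83235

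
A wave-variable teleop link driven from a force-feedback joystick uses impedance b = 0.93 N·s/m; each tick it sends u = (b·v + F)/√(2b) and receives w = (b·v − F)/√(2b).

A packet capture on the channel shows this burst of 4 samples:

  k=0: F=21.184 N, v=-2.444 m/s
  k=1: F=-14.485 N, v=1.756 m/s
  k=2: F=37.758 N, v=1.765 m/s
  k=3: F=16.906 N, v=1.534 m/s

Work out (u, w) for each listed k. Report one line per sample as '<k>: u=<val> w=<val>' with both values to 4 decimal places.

k=0: b·v=0.93×(-2.444)=-2.2729; √(2b)=1.3638; u=(-2.2729+21.184)/1.3638=13.8663, w=(-2.2729−21.184)/1.3638=-17.1994
k=1: b·v=0.93×1.756=1.6331; √(2b)=1.3638; u=(1.6331+(-14.485))/1.3638=-9.4235, w=(1.6331−(-14.485))/1.3638=11.8183
k=2: b·v=0.93×1.765=1.6415; √(2b)=1.3638; u=(1.6415+37.758)/1.3638=28.8891, w=(1.6415−37.758)/1.3638=-26.4819
k=3: b·v=0.93×1.534=1.4266; √(2b)=1.3638; u=(1.4266+16.906)/1.3638=13.4421, w=(1.4266−16.906)/1.3638=-11.3500

0: u=13.8663 w=-17.1994
1: u=-9.4235 w=11.8183
2: u=28.8891 w=-26.4819
3: u=13.4421 w=-11.3500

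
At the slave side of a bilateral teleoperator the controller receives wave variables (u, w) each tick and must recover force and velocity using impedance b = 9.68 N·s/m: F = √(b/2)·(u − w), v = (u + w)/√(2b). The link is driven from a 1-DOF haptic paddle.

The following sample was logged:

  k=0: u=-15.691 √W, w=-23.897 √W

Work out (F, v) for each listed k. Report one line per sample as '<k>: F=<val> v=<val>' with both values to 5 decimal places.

k=0: u−w=8.20600, u+w=-39.58800; √(b/2)=2.20000, √(2b)=4.40000; F=2.20000×8.206=18.05320, v=-39.58800/4.40000=-8.99727

0: F=18.05320 v=-8.99727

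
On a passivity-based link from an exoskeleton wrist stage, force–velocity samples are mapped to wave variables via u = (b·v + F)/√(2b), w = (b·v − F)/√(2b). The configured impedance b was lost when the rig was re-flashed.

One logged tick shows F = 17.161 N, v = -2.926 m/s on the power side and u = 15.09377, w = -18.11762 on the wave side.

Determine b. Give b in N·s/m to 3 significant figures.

b = 0.534 N·s/m

u + w = -3.02385;  u + w = √(2b)·v, so √(2b) = -3.02385/(-2.926) = 1.03344.
b = (√(2b))²/2 = 1.06800/2 = 0.53400.
(Check via u − w = 2F/√(2b): u − w = 33.21139, 2F/√(2b) = 33.21136.)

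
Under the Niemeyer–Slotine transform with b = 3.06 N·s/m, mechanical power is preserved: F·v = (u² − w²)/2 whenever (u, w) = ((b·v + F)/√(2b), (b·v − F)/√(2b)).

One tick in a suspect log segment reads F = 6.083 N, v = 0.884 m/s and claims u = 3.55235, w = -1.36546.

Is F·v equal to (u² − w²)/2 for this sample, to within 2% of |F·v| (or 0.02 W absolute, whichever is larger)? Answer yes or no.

yes

F·v = 6.083×0.884 = 5.37737 W.
(u² − w²)/2 = (12.61919 − 1.86448)/2 = 5.37735 W.
|Δ| = 0.00002;  2% of max(1, |F·v|) = 0.10755.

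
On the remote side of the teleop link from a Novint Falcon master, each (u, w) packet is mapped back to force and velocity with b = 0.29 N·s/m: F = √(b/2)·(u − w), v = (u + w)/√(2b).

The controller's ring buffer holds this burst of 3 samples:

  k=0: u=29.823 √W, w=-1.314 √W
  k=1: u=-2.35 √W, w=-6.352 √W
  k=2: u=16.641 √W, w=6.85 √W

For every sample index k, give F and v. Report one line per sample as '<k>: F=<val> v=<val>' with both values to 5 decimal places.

k=0: u−w=31.13700, u+w=28.50900; √(b/2)=0.38079, √(2b)=0.76158; F=0.38079×31.137=11.85662, v=28.50900/0.76158=37.43415
k=1: u−w=4.00200, u+w=-8.70200; √(b/2)=0.38079, √(2b)=0.76158; F=0.38079×4.002=1.52392, v=-8.70200/0.76158=-11.42629
k=2: u−w=9.79100, u+w=23.49100; √(b/2)=0.38079, √(2b)=0.76158; F=0.38079×9.791=3.72830, v=23.49100/0.76158=30.84519

0: F=11.85662 v=37.43415
1: F=1.52392 v=-11.42629
2: F=3.72830 v=30.84519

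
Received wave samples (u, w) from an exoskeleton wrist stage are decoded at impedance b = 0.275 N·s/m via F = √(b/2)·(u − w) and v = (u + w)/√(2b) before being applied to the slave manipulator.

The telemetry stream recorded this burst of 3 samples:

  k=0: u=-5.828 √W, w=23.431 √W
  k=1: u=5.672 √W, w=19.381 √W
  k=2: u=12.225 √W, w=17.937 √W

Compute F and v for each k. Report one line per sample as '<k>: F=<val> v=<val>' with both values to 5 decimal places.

k=0: u−w=-29.25900, u+w=17.60300; √(b/2)=0.37081, √(2b)=0.74162; F=0.37081×(-29.259)=-10.84953, v=17.60300/0.74162=23.73588
k=1: u−w=-13.70900, u+w=25.05300; √(b/2)=0.37081, √(2b)=0.74162; F=0.37081×(-13.709)=-5.08343, v=25.05300/0.74162=33.78146
k=2: u−w=-5.71200, u+w=30.16200; √(b/2)=0.37081, √(2b)=0.74162; F=0.37081×(-5.712)=-2.11807, v=30.16200/0.74162=40.67043

0: F=-10.84953 v=23.73588
1: F=-5.08343 v=33.78146
2: F=-2.11807 v=40.67043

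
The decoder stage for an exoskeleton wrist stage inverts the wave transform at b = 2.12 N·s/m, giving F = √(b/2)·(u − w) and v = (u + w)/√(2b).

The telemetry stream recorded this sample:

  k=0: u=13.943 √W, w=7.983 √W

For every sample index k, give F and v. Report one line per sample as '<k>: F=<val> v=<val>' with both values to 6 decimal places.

k=0: u−w=5.960000, u+w=21.926000; √(b/2)=1.029563, √(2b)=2.059126; F=1.029563×5.96=6.136196, v=21.926000/2.059126=10.648207

0: F=6.136196 v=10.648207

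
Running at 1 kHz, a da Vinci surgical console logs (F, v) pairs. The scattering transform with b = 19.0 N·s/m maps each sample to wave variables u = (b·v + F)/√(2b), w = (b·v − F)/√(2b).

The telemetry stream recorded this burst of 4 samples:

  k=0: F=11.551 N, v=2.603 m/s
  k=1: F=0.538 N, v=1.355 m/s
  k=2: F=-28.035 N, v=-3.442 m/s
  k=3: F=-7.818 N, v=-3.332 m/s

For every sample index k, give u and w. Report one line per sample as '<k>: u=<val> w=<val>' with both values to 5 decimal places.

0: u=9.89680 w=6.14917
1: u=4.26367 w=4.08912
2: u=-15.15683 w=-6.06108
3: u=-11.53816 w=-9.00167

k=0: b·v=19.0×2.603=49.45700; √(2b)=6.16441; u=(49.45700+11.551)/6.16441=9.89680, w=(49.45700−11.551)/6.16441=6.14917
k=1: b·v=19.0×1.355=25.74500; √(2b)=6.16441; u=(25.74500+0.538)/6.16441=4.26367, w=(25.74500−0.538)/6.16441=4.08912
k=2: b·v=19.0×(-3.442)=-65.39800; √(2b)=6.16441; u=(-65.39800+(-28.035))/6.16441=-15.15683, w=(-65.39800−(-28.035))/6.16441=-6.06108
k=3: b·v=19.0×(-3.332)=-63.30800; √(2b)=6.16441; u=(-63.30800+(-7.818))/6.16441=-11.53816, w=(-63.30800−(-7.818))/6.16441=-9.00167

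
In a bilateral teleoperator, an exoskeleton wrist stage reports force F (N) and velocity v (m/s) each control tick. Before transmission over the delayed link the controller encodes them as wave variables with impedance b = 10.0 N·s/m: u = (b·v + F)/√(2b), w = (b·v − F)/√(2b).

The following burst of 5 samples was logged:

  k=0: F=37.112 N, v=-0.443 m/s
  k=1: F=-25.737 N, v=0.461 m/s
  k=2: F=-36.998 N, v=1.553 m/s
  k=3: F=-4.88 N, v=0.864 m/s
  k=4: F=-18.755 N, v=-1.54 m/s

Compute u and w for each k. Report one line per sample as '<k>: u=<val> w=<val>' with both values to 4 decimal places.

k=0: b·v=10.0×(-0.443)=-4.4300; √(2b)=4.4721; u=(-4.4300+37.112)/4.4721=7.3079, w=(-4.4300−37.112)/4.4721=-9.2891
k=1: b·v=10.0×0.461=4.6100; √(2b)=4.4721; u=(4.6100+(-25.737))/4.4721=-4.7241, w=(4.6100−(-25.737))/4.4721=6.7858
k=2: b·v=10.0×1.553=15.5300; √(2b)=4.4721; u=(15.5300+(-36.998))/4.4721=-4.8004, w=(15.5300−(-36.998))/4.4721=11.7456
k=3: b·v=10.0×0.864=8.6400; √(2b)=4.4721; u=(8.6400+(-4.88))/4.4721=0.8408, w=(8.6400−(-4.88))/4.4721=3.0232
k=4: b·v=10.0×(-1.54)=-15.4000; √(2b)=4.4721; u=(-15.4000+(-18.755))/4.4721=-7.6373, w=(-15.4000−(-18.755))/4.4721=0.7502

0: u=7.3079 w=-9.2891
1: u=-4.7241 w=6.7858
2: u=-4.8004 w=11.7456
3: u=0.8408 w=3.0232
4: u=-7.6373 w=0.7502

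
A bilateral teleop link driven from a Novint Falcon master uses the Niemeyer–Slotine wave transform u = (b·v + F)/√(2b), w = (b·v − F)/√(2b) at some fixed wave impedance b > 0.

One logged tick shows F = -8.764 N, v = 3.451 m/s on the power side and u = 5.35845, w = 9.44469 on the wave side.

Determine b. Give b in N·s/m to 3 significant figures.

b = 9.2 N·s/m

u + w = 14.80314;  u + w = √(2b)·v, so √(2b) = 14.80314/3.451 = 4.28952.
b = (√(2b))²/2 = 18.40000/2 = 9.20000.
(Check via u − w = 2F/√(2b): u − w = -4.08624, 2F/√(2b) = -4.08624.)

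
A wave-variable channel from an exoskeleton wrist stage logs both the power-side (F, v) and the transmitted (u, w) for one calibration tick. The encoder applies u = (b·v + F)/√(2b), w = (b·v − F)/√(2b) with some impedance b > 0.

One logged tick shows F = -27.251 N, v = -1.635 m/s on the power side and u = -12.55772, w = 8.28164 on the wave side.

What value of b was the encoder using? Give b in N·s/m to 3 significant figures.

b = 3.42 N·s/m

u + w = -4.2761;  u + w = √(2b)·v, so √(2b) = -4.2761/(-1.635) = 2.6153.
b = (√(2b))²/2 = 6.8400/2 = 3.4200.
(Check via u − w = 2F/√(2b): u − w = -20.8394, 2F/√(2b) = -20.8394.)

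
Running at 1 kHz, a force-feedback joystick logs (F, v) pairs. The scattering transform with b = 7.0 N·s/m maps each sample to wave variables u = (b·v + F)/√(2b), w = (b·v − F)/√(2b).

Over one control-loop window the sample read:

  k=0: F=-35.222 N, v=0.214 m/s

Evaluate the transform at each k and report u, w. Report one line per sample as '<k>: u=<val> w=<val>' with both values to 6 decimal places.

0: u=-9.013118 w=9.813833

k=0: b·v=7.0×0.214=1.498000; √(2b)=3.741657; u=(1.498000+(-35.222))/3.741657=-9.013118, w=(1.498000−(-35.222))/3.741657=9.813833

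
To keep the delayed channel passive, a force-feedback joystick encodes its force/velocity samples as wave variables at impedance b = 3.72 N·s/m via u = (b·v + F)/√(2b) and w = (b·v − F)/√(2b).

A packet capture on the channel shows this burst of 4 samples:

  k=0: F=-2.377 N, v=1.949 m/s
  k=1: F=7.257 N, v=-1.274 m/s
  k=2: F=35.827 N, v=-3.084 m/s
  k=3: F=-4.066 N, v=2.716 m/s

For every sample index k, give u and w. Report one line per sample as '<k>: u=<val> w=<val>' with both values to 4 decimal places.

0: u=1.7866 w=3.5295
1: u=0.9230 w=-4.3980
2: u=8.9288 w=-17.3408
3: u=2.2135 w=5.1948

k=0: b·v=3.72×1.949=7.2503; √(2b)=2.7276; u=(7.2503+(-2.377))/2.7276=1.7866, w=(7.2503−(-2.377))/2.7276=3.5295
k=1: b·v=3.72×(-1.274)=-4.7393; √(2b)=2.7276; u=(-4.7393+7.257)/2.7276=0.9230, w=(-4.7393−7.257)/2.7276=-4.3980
k=2: b·v=3.72×(-3.084)=-11.4725; √(2b)=2.7276; u=(-11.4725+35.827)/2.7276=8.9288, w=(-11.4725−35.827)/2.7276=-17.3408
k=3: b·v=3.72×2.716=10.1035; √(2b)=2.7276; u=(10.1035+(-4.066))/2.7276=2.2135, w=(10.1035−(-4.066))/2.7276=5.1948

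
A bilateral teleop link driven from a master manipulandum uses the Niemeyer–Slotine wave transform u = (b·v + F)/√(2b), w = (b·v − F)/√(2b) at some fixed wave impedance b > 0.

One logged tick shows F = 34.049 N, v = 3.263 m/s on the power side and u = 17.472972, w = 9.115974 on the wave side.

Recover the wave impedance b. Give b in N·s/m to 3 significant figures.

b = 33.2 N·s/m

u + w = 26.588946;  u + w = √(2b)·v, so √(2b) = 26.588946/3.263 = 8.148620.
b = (√(2b))²/2 = 66.400003/2 = 33.200001.
(Check via u − w = 2F/√(2b): u − w = 8.356998, 2F/√(2b) = 8.356998.)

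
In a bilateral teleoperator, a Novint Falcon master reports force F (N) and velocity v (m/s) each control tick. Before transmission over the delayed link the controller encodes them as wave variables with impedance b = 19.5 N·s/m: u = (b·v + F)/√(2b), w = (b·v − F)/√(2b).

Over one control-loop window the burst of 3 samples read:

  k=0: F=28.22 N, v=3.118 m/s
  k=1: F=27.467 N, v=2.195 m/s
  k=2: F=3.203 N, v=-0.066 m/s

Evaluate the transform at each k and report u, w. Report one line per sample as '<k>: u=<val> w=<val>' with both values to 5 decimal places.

k=0: b·v=19.5×3.118=60.80100; √(2b)=6.24500; u=(60.80100+28.22)/6.24500=14.25477, w=(60.80100−28.22)/6.24500=5.21714
k=1: b·v=19.5×2.195=42.80250; √(2b)=6.24500; u=(42.80250+27.467)/6.24500=11.25213, w=(42.80250−27.467)/6.24500=2.45565
k=2: b·v=19.5×(-0.066)=-1.28700; √(2b)=6.24500; u=(-1.28700+3.203)/6.24500=0.30681, w=(-1.28700−3.203)/6.24500=-0.71898

0: u=14.25477 w=5.21714
1: u=11.25213 w=2.45565
2: u=0.30681 w=-0.71898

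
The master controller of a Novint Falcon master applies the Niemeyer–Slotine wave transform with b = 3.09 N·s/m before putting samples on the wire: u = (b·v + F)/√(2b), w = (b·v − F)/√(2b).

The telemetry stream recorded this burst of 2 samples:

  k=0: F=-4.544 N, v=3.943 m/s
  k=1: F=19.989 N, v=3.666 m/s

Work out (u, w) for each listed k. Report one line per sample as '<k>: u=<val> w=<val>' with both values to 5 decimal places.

k=0: b·v=3.09×3.943=12.18387; √(2b)=2.48596; u=(12.18387+(-4.544))/2.48596=3.07321, w=(12.18387−(-4.544))/2.48596=6.72894
k=1: b·v=3.09×3.666=11.32794; √(2b)=2.48596; u=(11.32794+19.989)/2.48596=12.59752, w=(11.32794−19.989)/2.48596=-3.48399

0: u=3.07321 w=6.72894
1: u=12.59752 w=-3.48399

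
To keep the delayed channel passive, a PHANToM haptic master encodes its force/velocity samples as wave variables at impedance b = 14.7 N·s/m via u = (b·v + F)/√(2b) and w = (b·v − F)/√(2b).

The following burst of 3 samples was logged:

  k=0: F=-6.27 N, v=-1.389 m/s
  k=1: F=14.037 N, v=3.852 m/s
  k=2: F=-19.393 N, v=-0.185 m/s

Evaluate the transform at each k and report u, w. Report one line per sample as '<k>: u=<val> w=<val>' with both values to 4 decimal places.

0: u=-4.9221 w=-2.6093
1: u=13.0319 w=7.8543
2: u=-4.0782 w=3.0751

k=0: b·v=14.7×(-1.389)=-20.4183; √(2b)=5.4222; u=(-20.4183+(-6.27))/5.4222=-4.9221, w=(-20.4183−(-6.27))/5.4222=-2.6093
k=1: b·v=14.7×3.852=56.6244; √(2b)=5.4222; u=(56.6244+14.037)/5.4222=13.0319, w=(56.6244−14.037)/5.4222=7.8543
k=2: b·v=14.7×(-0.185)=-2.7195; √(2b)=5.4222; u=(-2.7195+(-19.393))/5.4222=-4.0782, w=(-2.7195−(-19.393))/5.4222=3.0751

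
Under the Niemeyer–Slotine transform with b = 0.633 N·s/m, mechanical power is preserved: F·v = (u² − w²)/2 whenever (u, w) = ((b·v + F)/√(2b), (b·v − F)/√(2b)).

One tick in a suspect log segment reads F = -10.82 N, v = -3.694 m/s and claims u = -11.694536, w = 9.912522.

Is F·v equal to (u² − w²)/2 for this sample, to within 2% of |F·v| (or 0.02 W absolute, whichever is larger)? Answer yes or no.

no

F·v = (-10.82)×(-3.694) = 39.969080 W.
(u² − w²)/2 = (136.762172 − 98.258092)/2 = 19.252040 W.
|Δ| = 20.717040;  2% of max(1, |F·v|) = 0.799382.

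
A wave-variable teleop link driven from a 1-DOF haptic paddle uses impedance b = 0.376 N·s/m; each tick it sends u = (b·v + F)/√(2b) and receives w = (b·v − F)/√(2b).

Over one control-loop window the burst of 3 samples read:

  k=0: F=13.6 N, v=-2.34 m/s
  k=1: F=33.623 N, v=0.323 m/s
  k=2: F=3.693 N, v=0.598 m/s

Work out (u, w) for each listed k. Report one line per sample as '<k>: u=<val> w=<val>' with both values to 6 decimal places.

k=0: b·v=0.376×(-2.34)=-0.879840; √(2b)=0.867179; u=(-0.879840+13.6)/0.867179=14.668431, w=(-0.879840−13.6)/0.867179=-16.697630
k=1: b·v=0.376×0.323=0.121448; √(2b)=0.867179; u=(0.121448+33.623)/0.867179=38.912883, w=(0.121448−33.623)/0.867179=-38.632784
k=2: b·v=0.376×0.598=0.224848; √(2b)=0.867179; u=(0.224848+3.693)/0.867179=4.517921, w=(0.224848−3.693)/0.867179=-3.999348

0: u=14.668431 w=-16.697630
1: u=38.912883 w=-38.632784
2: u=4.517921 w=-3.999348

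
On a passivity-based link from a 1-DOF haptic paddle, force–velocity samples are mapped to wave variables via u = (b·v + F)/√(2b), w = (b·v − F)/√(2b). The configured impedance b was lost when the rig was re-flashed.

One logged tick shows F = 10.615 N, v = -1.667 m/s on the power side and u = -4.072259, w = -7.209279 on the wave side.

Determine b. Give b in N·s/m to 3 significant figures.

u + w = -11.281538;  u + w = √(2b)·v, so √(2b) = -11.281538/(-1.667) = 6.767569.
b = (√(2b))²/2 = 45.799994/2 = 22.899997.
(Check via u − w = 2F/√(2b): u − w = 3.137020, 2F/√(2b) = 3.137020.)

b = 22.9 N·s/m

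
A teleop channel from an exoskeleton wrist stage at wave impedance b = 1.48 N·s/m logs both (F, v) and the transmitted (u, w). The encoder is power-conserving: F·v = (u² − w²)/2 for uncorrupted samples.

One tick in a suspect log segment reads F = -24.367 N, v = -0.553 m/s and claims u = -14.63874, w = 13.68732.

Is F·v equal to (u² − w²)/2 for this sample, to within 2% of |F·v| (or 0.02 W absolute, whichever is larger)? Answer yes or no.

F·v = (-24.367)×(-0.553) = 13.47495 W.
(u² − w²)/2 = (214.29271 − 187.34273)/2 = 13.47499 W.
|Δ| = 0.00004;  2% of max(1, |F·v|) = 0.26950.

yes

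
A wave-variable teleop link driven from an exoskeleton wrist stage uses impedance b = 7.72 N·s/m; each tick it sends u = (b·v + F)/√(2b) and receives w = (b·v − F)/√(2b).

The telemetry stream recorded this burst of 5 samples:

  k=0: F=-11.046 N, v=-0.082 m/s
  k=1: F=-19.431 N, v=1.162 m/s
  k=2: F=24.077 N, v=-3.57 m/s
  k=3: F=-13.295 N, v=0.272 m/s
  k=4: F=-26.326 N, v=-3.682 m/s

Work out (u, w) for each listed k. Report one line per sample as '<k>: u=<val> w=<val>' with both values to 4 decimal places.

0: u=-2.9722 w=2.6500
1: u=-2.6621 w=7.2280
2: u=-0.8865 w=-13.1414
3: u=-2.8491 w=3.9179
4: u=-13.9338 w=-0.5342

k=0: b·v=7.72×(-0.082)=-0.6330; √(2b)=3.9294; u=(-0.6330+(-11.046))/3.9294=-2.9722, w=(-0.6330−(-11.046))/3.9294=2.6500
k=1: b·v=7.72×1.162=8.9706; √(2b)=3.9294; u=(8.9706+(-19.431))/3.9294=-2.6621, w=(8.9706−(-19.431))/3.9294=7.2280
k=2: b·v=7.72×(-3.57)=-27.5604; √(2b)=3.9294; u=(-27.5604+24.077)/3.9294=-0.8865, w=(-27.5604−24.077)/3.9294=-13.1414
k=3: b·v=7.72×0.272=2.0998; √(2b)=3.9294; u=(2.0998+(-13.295))/3.9294=-2.8491, w=(2.0998−(-13.295))/3.9294=3.9179
k=4: b·v=7.72×(-3.682)=-28.4250; √(2b)=3.9294; u=(-28.4250+(-26.326))/3.9294=-13.9338, w=(-28.4250−(-26.326))/3.9294=-0.5342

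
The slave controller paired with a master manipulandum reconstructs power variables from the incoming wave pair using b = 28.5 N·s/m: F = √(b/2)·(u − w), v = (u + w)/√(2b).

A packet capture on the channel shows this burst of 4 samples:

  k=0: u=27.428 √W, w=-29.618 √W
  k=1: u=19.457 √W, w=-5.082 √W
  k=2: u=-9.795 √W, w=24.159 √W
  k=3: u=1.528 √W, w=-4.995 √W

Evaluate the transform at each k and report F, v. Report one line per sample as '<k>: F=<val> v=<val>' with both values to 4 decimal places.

k=0: u−w=57.0460, u+w=-2.1900; √(b/2)=3.7749, √(2b)=7.5498; F=3.7749×57.046=215.3439, v=-2.1900/7.5498=-0.2901
k=1: u−w=24.5390, u+w=14.3750; √(b/2)=3.7749, √(2b)=7.5498; F=3.7749×24.539=92.6327, v=14.3750/7.5498=1.9040
k=2: u−w=-33.9540, u+w=14.3640; √(b/2)=3.7749, √(2b)=7.5498; F=3.7749×(-33.954)=-128.1735, v=14.3640/7.5498=1.9026
k=3: u−w=6.5230, u+w=-3.4670; √(b/2)=3.7749, √(2b)=7.5498; F=3.7749×6.523=24.6238, v=-3.4670/7.5498=-0.4592

0: F=215.3439 v=-0.2901
1: F=92.6327 v=1.9040
2: F=-128.1735 v=1.9026
3: F=24.6238 v=-0.4592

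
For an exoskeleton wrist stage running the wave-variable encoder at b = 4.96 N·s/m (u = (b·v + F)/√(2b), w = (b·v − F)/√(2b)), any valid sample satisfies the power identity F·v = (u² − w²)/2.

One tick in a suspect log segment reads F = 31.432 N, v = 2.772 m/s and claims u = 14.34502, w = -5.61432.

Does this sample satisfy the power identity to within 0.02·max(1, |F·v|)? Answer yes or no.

F·v = 31.432×2.772 = 87.1295 W.
(u² − w²)/2 = (205.7796 − 31.5206)/2 = 87.1295 W.
|Δ| = 0.0000;  2% of max(1, |F·v|) = 1.7426.

yes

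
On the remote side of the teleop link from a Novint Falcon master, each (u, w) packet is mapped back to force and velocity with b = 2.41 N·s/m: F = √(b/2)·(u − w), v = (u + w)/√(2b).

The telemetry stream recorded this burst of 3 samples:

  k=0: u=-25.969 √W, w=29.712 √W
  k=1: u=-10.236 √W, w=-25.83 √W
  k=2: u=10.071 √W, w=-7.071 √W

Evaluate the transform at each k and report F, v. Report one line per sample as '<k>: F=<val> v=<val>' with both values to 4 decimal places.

0: F=-61.1224 v=1.7049
1: F=17.1179 v=-16.4276
2: F=18.8172 v=1.3665

k=0: u−w=-55.6810, u+w=3.7430; √(b/2)=1.0977, √(2b)=2.1954; F=1.0977×(-55.681)=-61.1224, v=3.7430/2.1954=1.7049
k=1: u−w=15.5940, u+w=-36.0660; √(b/2)=1.0977, √(2b)=2.1954; F=1.0977×15.594=17.1179, v=-36.0660/2.1954=-16.4276
k=2: u−w=17.1420, u+w=3.0000; √(b/2)=1.0977, √(2b)=2.1954; F=1.0977×17.142=18.8172, v=3.0000/2.1954=1.3665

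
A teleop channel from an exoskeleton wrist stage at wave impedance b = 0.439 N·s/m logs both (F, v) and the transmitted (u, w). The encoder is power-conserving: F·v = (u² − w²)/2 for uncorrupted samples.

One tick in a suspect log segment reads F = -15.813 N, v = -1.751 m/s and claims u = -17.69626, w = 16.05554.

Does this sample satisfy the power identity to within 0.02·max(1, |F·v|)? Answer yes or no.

yes

F·v = (-15.813)×(-1.751) = 27.6886 W.
(u² − w²)/2 = (313.1576 − 257.7804)/2 = 27.6886 W.
|Δ| = 0.0001;  2% of max(1, |F·v|) = 0.5538.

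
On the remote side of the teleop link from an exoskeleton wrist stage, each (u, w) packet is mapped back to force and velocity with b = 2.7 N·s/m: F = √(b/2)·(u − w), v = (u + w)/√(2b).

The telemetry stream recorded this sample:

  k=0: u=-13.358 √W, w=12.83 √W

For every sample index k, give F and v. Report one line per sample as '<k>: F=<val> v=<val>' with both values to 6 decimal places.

k=0: u−w=-26.188000, u+w=-0.528000; √(b/2)=1.161895, √(2b)=2.323790; F=1.161895×(-26.188)=-30.427706, v=-0.528000/2.323790=-0.227215

0: F=-30.427706 v=-0.227215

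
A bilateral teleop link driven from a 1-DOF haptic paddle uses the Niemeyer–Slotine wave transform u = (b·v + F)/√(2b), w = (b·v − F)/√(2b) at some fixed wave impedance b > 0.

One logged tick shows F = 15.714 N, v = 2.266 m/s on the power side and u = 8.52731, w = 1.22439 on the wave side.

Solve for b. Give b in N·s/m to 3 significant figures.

b = 9.26 N·s/m

u + w = 9.7517;  u + w = √(2b)·v, so √(2b) = 9.7517/2.266 = 4.3035.
b = (√(2b))²/2 = 18.5200/2 = 9.2600.
(Check via u − w = 2F/√(2b): u − w = 7.3029, 2F/√(2b) = 7.3029.)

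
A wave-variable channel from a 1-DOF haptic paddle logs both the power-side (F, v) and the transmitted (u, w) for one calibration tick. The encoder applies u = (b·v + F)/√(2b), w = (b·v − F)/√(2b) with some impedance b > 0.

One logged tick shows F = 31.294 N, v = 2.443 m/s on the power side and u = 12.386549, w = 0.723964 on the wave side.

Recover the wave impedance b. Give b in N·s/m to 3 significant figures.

b = 14.4 N·s/m

u + w = 13.110513;  u + w = √(2b)·v, so √(2b) = 13.110513/2.443 = 5.366563.
b = (√(2b))²/2 = 28.799997/2 = 14.399998.
(Check via u − w = 2F/√(2b): u − w = 11.662585, 2F/√(2b) = 11.662586.)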